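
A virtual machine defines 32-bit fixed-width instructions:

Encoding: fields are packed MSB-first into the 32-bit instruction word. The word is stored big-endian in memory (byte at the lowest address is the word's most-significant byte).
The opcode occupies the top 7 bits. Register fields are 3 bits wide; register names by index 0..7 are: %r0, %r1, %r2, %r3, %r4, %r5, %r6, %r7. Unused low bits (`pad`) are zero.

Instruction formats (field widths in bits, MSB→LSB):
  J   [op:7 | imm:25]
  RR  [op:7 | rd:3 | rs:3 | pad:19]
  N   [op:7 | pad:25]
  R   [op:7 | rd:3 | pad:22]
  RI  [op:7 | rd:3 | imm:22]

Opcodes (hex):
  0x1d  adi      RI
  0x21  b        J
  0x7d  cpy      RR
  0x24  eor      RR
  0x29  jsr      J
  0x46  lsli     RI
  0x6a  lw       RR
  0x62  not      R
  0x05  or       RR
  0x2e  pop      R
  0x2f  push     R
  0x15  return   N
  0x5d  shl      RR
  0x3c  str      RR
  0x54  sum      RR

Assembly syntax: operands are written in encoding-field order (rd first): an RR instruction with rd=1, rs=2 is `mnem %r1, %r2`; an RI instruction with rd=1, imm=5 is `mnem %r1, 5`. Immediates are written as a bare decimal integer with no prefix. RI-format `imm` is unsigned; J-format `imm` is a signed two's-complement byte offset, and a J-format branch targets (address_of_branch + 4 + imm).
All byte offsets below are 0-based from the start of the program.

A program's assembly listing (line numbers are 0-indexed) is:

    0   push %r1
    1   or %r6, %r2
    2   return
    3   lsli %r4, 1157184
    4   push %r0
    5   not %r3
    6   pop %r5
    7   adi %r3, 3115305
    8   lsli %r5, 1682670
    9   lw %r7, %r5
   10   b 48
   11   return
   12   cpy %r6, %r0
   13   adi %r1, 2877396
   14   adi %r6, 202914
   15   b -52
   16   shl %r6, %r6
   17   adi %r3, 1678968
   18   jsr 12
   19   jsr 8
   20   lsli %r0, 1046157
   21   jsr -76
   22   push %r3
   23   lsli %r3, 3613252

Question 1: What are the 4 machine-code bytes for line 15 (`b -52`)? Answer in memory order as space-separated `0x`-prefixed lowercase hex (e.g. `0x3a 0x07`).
15. b fields op=0x21:7|imm=-52:25 → word 43ffffcch → 43 ff ff cc

0x43 0xff 0xff 0xcc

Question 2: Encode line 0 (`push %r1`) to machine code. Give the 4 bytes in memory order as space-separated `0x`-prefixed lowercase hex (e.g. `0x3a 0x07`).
0x5e 0x40 0x00 0x00

line 0 (push): pack op=0x2f:7|rd=1:3|pad=0:22 = 0x5e400000; big→ 5e 40 00 00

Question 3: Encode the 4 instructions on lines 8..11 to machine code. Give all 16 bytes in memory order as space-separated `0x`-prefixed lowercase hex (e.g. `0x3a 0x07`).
line 8 (lsli): pack op=0x46:7|rd=5:3|imm=1682670:22 = 0x8d59acee; big→ 8d 59 ac ee
line 9 (lw): pack op=0x6a:7|rd=7:3|rs=5:3|pad=0:19 = 0xd5e80000; big→ d5 e8 00 00
line 10 (b): pack op=0x21:7|imm=48:25 = 0x42000030; big→ 42 00 00 30
line 11 (return): pack op=0x15:7|pad=0:25 = 0x2a000000; big→ 2a 00 00 00

0x8d 0x59 0xac 0xee 0xd5 0xe8 0x00 0x00 0x42 0x00 0x00 0x30 0x2a 0x00 0x00 0x00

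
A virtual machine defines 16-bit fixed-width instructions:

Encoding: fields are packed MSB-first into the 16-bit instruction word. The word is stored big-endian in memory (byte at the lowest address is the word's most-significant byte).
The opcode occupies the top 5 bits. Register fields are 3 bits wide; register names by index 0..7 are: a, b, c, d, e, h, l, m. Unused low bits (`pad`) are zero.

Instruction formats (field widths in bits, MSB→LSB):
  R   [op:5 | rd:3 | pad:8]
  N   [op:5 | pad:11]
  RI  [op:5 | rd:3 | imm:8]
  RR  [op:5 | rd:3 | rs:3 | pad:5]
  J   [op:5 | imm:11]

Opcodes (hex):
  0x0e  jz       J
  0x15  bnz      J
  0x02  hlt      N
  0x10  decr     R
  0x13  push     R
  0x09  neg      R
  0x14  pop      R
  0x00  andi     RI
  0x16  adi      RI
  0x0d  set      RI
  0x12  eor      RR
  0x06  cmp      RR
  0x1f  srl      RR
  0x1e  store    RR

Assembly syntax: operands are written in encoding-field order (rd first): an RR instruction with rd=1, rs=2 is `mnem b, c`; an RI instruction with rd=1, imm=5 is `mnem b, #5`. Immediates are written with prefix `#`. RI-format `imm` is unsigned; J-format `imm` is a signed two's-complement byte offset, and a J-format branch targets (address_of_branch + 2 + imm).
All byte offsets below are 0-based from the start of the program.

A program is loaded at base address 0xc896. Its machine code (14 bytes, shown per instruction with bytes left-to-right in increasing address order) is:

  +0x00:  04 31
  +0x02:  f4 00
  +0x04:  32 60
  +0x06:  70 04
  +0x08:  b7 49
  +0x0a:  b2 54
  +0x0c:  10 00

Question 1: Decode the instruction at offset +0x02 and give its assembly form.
store e, a

off 0x02: read f4 00 as big → 0xf400
  opcode bits[15:11]=0x1e: store/RR
  [10:8] rd=4 = e
  [7:5] rs=0 = a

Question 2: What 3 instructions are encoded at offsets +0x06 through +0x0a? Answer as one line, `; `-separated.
jz #4; adi m, #73; adi c, #84

+0x06: 70 04 ⇒ word 0x7004 (big)
  opcode bits[15:11]=0xe: jz/J
  [10:0] imm=4 = #4
+0x08: b7 49 ⇒ word 0xb749 (big)
  opcode bits[15:11]=0x16: adi/RI
  [10:8] rd=7 = m
  [7:0] imm=73 = #73
+0x0a: b2 54 ⇒ word 0xb254 (big)
  opcode bits[15:11]=0x16: adi/RI
  [10:8] rd=2 = c
  [7:0] imm=84 = #84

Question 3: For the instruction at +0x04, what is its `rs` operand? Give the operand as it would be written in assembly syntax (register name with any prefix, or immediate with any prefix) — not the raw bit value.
d

off 0x04: read 32 60 as big → 0x3260
  top 5b → 0x6 → cmp [RR]
  rd: (w>>8)&0x7=0x2 → c
  rs: (w>>5)&0x7=0x3 → d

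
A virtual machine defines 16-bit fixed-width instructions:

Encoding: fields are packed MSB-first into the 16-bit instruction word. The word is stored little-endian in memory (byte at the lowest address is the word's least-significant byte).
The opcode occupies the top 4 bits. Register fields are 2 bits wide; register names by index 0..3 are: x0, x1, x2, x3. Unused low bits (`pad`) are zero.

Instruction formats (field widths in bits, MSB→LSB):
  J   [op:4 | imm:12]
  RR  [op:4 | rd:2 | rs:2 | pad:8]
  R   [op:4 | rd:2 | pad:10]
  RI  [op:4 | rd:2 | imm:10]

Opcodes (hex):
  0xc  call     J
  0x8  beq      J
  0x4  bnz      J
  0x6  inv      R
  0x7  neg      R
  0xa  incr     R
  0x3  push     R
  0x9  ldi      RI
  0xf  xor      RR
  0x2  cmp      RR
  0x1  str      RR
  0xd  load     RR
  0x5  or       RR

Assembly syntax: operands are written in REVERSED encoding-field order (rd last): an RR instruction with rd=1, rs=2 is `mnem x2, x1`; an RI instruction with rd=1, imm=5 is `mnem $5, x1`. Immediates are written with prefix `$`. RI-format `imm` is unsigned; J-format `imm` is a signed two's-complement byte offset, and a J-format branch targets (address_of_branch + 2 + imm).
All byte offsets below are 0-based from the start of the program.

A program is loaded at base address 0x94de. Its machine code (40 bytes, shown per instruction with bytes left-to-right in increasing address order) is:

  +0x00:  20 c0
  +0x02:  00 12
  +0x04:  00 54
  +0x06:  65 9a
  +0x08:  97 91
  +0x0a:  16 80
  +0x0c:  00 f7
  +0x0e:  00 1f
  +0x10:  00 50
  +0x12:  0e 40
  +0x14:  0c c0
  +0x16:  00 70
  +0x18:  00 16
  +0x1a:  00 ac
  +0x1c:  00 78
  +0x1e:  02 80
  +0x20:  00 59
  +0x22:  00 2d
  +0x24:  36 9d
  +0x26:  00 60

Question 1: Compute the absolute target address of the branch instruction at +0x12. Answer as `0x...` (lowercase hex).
+0x12: 0e 40 ⇒ word 0x400e (little)
  top 4b → 0x4 → bnz [J]
  imm: (w>>0)&0xfff=0xe → $14
  target = base 0x94de + off 0x12 + 2 + imm 14 = 0x9500

0x9500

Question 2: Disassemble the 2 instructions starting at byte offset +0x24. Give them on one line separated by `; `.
+0x24: 36 9d ⇒ word 0x9d36 (little)
  op=0x9d36>>12=0x9 ⇒ ldi (RI)
  [11:10] rd=3 = x3
  [9:0] imm=310 = $310
+0x26: 00 60 ⇒ word 0x6000 (little)
  op=0x6000>>12=0x6 ⇒ inv (R)
  [11:10] rd=0 = x0

ldi $310, x3; inv x0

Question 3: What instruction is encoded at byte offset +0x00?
call $32

off 0x00: read 20 c0 as little → 0xc020
  op=0xc020>>12=0xc ⇒ call (J)
  [11:0] imm=32 = $32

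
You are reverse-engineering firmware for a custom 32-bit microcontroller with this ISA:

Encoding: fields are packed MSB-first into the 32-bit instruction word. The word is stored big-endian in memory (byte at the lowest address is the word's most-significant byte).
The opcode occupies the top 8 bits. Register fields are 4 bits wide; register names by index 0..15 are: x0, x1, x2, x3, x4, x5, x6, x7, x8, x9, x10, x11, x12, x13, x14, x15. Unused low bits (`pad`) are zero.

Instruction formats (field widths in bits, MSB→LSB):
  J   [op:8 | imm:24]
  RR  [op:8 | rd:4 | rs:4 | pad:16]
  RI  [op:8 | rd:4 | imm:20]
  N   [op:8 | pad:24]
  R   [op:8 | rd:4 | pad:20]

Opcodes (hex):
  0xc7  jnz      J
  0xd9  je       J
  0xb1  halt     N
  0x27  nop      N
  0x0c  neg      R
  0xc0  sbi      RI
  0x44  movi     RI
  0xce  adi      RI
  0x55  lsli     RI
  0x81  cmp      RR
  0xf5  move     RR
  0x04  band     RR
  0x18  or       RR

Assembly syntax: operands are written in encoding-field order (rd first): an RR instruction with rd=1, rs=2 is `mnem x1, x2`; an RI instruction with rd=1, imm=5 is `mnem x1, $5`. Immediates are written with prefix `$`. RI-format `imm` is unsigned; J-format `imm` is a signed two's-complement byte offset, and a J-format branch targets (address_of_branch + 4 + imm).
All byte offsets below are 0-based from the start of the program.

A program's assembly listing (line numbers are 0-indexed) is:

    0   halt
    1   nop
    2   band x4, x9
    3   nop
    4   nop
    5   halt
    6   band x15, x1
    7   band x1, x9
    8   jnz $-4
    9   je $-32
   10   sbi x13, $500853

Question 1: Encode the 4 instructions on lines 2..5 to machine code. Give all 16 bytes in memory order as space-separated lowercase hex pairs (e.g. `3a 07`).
04 49 00 00 27 00 00 00 27 00 00 00 b1 00 00 00

line 2 (band): pack op=0x4:8|rd=4:4|rs=9:4|pad=0:16 = 0x04490000; big→ 04 49 00 00
line 3 (nop): pack op=0x27:8|pad=0:24 = 0x27000000; big→ 27 00 00 00
line 4 (nop): pack op=0x27:8|pad=0:24 = 0x27000000; big→ 27 00 00 00
line 5 (halt): pack op=0xb1:8|pad=0:24 = 0xb1000000; big→ b1 00 00 00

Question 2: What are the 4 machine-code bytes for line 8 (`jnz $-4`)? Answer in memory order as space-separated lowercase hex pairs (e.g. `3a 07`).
8. jnz fields op=0xc7:8|imm=-4:24 → word c7fffffch → c7 ff ff fc

c7 ff ff fc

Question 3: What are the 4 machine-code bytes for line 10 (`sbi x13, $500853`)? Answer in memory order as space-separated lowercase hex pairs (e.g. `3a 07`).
c0 d7 a4 75

L10: sbi op=0xc0:8|rd=13:4|imm=500853:20 ⇒ 0xc0d7a475 ⇒ big c0 d7 a4 75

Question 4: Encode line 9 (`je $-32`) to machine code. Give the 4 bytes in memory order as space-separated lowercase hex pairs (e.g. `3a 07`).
d9 ff ff e0

line 9 (je): pack op=0xd9:8|imm=-32:24 = 0xd9ffffe0; big→ d9 ff ff e0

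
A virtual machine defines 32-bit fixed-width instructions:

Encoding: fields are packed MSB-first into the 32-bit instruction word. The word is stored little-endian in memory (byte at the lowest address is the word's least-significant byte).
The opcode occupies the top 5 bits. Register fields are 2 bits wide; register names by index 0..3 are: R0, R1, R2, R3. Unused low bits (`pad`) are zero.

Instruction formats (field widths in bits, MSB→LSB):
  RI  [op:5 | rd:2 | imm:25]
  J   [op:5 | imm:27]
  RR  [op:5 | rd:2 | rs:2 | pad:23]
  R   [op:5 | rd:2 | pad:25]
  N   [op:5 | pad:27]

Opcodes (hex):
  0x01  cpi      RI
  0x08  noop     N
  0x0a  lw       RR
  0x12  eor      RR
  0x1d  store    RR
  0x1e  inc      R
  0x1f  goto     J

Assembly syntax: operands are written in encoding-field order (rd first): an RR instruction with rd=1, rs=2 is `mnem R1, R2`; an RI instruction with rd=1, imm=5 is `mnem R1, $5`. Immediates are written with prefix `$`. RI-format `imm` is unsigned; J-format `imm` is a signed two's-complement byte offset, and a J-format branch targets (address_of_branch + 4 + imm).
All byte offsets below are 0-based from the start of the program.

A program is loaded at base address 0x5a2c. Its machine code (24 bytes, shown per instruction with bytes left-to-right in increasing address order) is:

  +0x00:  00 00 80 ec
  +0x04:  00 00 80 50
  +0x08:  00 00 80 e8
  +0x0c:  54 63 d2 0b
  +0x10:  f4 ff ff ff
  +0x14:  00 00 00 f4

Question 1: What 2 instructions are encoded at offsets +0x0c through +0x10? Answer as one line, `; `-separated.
off 0x0c: read 54 63 d2 0b as little → 0x0bd26354
  top 5b → 0x1 → cpi [RI]
  rd: (w>>25)&0x3=0x1 → R1
  imm: (w>>0)&0x1ffffff=0x1d26354 → $30565204
off 0x10: read f4 ff ff ff as little → 0xfffffff4
  top 5b → 0x1f → goto [J]
  imm: (w>>0)&0x7ffffff=0x7fffff4 (s27→-12) → $-12

cpi R1, $30565204; goto $-12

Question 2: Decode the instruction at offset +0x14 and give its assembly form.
@+14  little-endian(00 00 00 f4) = 0xf4000000
  top 5b → 0x1e → inc [R]
  rd@[26:25]=0x2 ⇒ R2

inc R2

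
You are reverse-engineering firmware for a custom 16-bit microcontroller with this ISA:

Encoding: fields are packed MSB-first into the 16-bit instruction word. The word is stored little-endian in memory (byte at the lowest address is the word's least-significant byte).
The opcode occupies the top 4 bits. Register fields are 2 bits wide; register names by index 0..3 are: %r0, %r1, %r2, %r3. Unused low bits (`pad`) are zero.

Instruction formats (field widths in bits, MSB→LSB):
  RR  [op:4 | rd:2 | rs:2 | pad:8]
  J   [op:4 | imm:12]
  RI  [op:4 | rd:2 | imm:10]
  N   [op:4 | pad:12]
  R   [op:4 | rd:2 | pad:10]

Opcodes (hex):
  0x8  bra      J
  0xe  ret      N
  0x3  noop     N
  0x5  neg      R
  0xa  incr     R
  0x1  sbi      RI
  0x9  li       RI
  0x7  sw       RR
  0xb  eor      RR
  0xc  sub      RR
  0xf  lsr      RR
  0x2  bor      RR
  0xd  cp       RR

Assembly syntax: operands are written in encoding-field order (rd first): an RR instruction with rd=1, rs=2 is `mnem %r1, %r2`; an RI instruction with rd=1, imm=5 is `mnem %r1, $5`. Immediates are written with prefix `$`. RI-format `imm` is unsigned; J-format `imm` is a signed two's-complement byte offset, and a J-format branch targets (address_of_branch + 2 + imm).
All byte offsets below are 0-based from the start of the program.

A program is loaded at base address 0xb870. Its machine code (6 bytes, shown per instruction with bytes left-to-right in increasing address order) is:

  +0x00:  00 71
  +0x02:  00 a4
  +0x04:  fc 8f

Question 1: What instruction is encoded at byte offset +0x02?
off 0x02: read 00 a4 as little → 0xa400
  opcode bits[15:12]=0xa: incr/R
  rd: (w>>10)&0x3=0x1 → %r1

incr %r1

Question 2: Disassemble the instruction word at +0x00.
sw %r0, %r1

[00] 00 71 → 0x7100
  top 4b → 0x7 → sw [RR]
  rd@[11:10]=0x0 ⇒ %r0
  rs@[9:8]=0x1 ⇒ %r1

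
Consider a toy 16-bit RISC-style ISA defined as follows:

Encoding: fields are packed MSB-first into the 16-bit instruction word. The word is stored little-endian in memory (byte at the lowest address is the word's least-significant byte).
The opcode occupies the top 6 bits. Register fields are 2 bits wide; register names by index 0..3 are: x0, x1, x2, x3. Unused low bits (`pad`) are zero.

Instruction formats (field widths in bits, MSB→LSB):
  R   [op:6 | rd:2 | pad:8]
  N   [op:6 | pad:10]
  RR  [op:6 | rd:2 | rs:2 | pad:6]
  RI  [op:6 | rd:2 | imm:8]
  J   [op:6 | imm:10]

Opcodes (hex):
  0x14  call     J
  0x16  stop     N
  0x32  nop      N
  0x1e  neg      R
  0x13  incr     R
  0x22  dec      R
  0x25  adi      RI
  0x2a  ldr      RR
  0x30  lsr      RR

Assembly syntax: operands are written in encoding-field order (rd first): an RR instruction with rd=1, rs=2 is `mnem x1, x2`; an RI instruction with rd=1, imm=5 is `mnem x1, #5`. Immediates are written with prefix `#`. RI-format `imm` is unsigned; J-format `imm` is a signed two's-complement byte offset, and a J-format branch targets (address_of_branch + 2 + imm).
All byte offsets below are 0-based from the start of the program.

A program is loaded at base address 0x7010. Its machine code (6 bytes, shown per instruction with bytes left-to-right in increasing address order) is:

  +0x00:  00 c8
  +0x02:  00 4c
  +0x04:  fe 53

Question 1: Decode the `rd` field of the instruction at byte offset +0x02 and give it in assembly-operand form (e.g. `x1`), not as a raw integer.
+0x02: 00 4c ⇒ word 0x4c00 (little)
  top 6b → 0x13 → incr [R]
  rd: (w>>8)&0x3=0x0 → x0

x0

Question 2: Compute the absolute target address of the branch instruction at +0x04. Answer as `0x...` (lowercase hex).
0x7014

+0x04: fe 53 ⇒ word 0x53fe (little)
  top 6b → 0x14 → call [J]
  imm@[9:0]=0x3fe (s10→-2) ⇒ #-2
  target = base 0x7010 + off 0x04 + 2 + imm -2 = 0x7014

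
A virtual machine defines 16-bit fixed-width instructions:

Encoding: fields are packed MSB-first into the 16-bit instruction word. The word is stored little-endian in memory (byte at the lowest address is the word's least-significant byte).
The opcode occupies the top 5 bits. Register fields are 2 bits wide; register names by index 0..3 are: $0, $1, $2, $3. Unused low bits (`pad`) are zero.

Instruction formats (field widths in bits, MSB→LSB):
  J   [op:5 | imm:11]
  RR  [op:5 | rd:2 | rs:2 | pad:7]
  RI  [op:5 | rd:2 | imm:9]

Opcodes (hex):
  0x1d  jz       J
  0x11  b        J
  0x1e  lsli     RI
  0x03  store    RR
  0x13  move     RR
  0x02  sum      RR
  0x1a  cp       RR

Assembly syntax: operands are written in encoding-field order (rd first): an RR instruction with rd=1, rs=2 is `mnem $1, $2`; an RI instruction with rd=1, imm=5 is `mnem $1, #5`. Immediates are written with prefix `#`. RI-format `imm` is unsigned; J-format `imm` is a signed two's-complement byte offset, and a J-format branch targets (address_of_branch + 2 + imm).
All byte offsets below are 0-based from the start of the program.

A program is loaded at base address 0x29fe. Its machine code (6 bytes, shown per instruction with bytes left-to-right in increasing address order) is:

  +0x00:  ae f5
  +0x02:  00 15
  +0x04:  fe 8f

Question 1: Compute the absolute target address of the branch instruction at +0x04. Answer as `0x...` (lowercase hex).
+0x04: fe 8f ⇒ word 0x8ffe (little)
  top 5b → 0x11 → b [J]
  imm@[10:0]=0x7fe (s11→-2) ⇒ #-2
  target = base 0x29fe + off 0x04 + 2 + imm -2 = 0x2a02

0x2a02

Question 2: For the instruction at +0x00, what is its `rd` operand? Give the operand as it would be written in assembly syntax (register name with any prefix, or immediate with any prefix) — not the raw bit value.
[00] ae f5 → 0xf5ae
  op=0xf5ae>>11=0x1e ⇒ lsli (RI)
  rd@[10:9]=0x2 ⇒ $2
  imm@[8:0]=0x1ae ⇒ #430

$2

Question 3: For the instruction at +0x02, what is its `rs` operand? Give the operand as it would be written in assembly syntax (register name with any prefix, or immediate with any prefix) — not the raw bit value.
$2

+0x02: 00 15 ⇒ word 0x1500 (little)
  op=0x1500>>11=0x2 ⇒ sum (RR)
  [10:9] rd=2 = $2
  [8:7] rs=2 = $2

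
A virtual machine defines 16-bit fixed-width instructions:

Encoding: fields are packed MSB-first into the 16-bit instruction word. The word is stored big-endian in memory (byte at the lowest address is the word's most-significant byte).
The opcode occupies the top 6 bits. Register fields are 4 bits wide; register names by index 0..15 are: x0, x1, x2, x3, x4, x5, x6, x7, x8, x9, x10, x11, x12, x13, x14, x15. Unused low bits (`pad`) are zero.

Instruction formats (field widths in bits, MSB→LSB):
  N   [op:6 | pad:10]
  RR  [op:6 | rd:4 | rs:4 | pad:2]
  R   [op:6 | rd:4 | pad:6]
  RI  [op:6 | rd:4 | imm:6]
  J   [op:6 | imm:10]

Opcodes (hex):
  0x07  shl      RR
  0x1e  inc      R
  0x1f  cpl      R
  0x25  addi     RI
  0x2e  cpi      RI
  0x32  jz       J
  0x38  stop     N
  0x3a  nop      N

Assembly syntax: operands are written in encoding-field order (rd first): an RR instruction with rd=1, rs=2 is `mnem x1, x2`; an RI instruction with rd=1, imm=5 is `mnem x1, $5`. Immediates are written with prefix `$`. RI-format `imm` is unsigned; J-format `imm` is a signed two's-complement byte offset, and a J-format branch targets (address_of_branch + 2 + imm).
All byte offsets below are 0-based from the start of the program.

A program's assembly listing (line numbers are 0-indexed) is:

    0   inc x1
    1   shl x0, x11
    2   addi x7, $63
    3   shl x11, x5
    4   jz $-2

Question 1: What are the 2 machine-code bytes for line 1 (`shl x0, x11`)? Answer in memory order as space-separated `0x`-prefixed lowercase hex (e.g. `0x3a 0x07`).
line 1 (shl): pack op=0x7:6|rd=0:4|rs=11:4|pad=0:2 = 0x1c2c; big→ 1c 2c

0x1c 0x2c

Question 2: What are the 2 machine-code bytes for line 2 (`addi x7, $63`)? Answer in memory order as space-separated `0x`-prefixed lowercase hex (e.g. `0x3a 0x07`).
0x95 0xff

L2: addi op=0x25:6|rd=7:4|imm=63:6 ⇒ 0x95ff ⇒ big 95 ff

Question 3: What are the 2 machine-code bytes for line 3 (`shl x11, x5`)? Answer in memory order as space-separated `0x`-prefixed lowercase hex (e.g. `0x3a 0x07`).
0x1e 0xd4

L3: shl op=0x7:6|rd=11:4|rs=5:4|pad=0:2 ⇒ 0x1ed4 ⇒ big 1e d4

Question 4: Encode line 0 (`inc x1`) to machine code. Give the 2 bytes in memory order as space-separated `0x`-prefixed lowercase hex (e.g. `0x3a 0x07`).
0. inc fields op=0x1e:6|rd=1:4|pad=0:6 → word 7840h → 78 40

0x78 0x40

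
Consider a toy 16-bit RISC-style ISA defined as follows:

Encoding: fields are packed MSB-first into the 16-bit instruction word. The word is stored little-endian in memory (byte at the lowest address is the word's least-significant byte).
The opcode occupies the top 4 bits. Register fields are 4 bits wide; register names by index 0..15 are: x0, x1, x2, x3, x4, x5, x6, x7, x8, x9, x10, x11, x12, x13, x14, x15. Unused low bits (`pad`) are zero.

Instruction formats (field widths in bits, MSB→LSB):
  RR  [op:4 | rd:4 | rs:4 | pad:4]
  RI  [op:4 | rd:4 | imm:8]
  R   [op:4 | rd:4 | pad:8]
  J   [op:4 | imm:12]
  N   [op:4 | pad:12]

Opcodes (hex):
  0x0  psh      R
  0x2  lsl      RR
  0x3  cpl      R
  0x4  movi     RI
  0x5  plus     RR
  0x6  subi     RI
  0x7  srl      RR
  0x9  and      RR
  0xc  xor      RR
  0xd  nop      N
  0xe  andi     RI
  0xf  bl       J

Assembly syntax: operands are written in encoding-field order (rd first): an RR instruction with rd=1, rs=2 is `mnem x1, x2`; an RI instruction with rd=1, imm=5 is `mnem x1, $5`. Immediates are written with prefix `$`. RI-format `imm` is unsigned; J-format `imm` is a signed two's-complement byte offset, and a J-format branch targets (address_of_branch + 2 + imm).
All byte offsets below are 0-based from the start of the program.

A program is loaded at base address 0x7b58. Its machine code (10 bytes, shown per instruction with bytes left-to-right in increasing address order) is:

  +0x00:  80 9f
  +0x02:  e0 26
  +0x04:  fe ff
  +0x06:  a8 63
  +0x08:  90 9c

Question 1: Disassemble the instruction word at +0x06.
@+06  little-endian(a8 63) = 0x63a8
  top 4b → 0x6 → subi [RI]
  rd@[11:8]=0x3 ⇒ x3
  imm@[7:0]=0xa8 ⇒ $168

subi x3, $168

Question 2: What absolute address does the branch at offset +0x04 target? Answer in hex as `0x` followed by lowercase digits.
+0x04: fe ff ⇒ word 0xfffe (little)
  opcode bits[15:12]=0xf: bl/J
  imm: (w>>0)&0xfff=0xffe (s12→-2) → $-2
  target = base 0x7b58 + off 0x04 + 2 + imm -2 = 0x7b5c

0x7b5c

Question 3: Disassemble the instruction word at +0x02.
lsl x6, x14

@+02  little-endian(e0 26) = 0x26e0
  opcode bits[15:12]=0x2: lsl/RR
  rd@[11:8]=0x6 ⇒ x6
  rs@[7:4]=0xe ⇒ x14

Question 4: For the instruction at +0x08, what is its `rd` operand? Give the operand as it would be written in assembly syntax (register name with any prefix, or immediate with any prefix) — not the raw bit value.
x12

@+08  little-endian(90 9c) = 0x9c90
  opcode bits[15:12]=0x9: and/RR
  [11:8] rd=12 = x12
  [7:4] rs=9 = x9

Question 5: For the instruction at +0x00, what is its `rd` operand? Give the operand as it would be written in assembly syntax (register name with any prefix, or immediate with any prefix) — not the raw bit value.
x15

+0x00: 80 9f ⇒ word 0x9f80 (little)
  op=0x9f80>>12=0x9 ⇒ and (RR)
  rd@[11:8]=0xf ⇒ x15
  rs@[7:4]=0x8 ⇒ x8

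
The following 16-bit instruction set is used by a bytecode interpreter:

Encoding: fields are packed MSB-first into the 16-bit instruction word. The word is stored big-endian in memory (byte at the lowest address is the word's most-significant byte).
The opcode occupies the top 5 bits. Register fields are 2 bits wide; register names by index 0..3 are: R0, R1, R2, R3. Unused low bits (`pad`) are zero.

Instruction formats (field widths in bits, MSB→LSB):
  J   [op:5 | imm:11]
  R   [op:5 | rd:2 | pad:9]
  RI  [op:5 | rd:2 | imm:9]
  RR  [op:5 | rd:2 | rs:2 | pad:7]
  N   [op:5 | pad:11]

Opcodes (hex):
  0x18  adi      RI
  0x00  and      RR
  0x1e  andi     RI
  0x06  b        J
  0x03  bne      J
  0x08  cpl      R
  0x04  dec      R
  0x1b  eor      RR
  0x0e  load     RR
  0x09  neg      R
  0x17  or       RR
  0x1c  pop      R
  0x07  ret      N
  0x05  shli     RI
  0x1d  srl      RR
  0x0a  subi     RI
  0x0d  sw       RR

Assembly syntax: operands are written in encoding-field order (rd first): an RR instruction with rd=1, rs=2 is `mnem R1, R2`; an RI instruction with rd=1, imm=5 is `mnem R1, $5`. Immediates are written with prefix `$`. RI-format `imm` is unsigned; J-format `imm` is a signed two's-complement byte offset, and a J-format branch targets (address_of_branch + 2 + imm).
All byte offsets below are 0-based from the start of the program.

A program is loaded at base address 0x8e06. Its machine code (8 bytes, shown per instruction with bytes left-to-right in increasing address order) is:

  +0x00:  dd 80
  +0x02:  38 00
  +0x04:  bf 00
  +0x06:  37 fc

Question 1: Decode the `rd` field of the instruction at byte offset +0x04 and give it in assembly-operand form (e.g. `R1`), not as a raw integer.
@+04  big-endian(bf 00) = 0xbf00
  top 5b → 0x17 → or [RR]
  rd@[10:9]=0x3 ⇒ R3
  rs@[8:7]=0x2 ⇒ R2

R3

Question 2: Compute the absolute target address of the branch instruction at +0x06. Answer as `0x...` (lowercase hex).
+0x06: 37 fc ⇒ word 0x37fc (big)
  opcode bits[15:11]=0x6: b/J
  imm@[10:0]=0x7fc (s11→-4) ⇒ $-4
  target = base 0x8e06 + off 0x06 + 2 + imm -4 = 0x8e0a

0x8e0a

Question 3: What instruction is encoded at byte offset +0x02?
@+02  big-endian(38 00) = 0x3800
  op=0x3800>>11=0x7 ⇒ ret (N)

ret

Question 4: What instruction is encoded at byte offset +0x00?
off 0x00: read dd 80 as big → 0xdd80
  opcode bits[15:11]=0x1b: eor/RR
  rd: (w>>9)&0x3=0x2 → R2
  rs: (w>>7)&0x3=0x3 → R3

eor R2, R3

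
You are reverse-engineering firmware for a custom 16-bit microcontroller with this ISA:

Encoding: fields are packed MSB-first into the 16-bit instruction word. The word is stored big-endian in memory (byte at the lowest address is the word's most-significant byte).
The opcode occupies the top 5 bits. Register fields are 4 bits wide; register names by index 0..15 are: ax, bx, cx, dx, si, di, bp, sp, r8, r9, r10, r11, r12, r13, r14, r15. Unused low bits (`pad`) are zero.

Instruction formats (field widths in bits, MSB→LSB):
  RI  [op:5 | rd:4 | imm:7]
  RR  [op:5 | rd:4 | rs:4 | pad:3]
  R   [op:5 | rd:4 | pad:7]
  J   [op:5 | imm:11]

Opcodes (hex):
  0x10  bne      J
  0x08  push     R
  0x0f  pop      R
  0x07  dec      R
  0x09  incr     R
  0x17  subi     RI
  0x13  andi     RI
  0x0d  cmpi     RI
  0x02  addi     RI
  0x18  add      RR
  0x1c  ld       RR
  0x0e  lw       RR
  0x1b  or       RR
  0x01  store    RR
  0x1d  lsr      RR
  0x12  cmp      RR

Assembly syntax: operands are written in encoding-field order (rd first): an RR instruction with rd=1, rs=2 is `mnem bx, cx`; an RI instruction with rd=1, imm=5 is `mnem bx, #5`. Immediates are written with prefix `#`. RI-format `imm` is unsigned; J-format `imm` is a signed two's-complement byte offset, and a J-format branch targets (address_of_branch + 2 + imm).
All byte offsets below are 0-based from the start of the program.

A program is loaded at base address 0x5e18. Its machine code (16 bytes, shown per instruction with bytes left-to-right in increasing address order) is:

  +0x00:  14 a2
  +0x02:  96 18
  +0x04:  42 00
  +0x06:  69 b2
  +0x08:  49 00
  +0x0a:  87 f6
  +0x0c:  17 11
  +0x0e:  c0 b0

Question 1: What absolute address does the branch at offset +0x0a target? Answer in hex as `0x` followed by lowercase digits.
off 0x0a: read 87 f6 as big → 0x87f6
  opcode bits[15:11]=0x10: bne/J
  imm@[10:0]=0x7f6 (s11→-10) ⇒ #-10
  target = base 0x5e18 + off 0x0a + 2 + imm -10 = 0x5e1a

0x5e1a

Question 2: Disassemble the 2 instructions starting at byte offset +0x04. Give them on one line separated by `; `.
push si; cmpi dx, #50

off 0x04: read 42 00 as big → 0x4200
  opcode bits[15:11]=0x8: push/R
  [10:7] rd=4 = si
off 0x06: read 69 b2 as big → 0x69b2
  opcode bits[15:11]=0xd: cmpi/RI
  [10:7] rd=3 = dx
  [6:0] imm=50 = #50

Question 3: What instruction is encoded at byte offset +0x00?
@+00  big-endian(14 a2) = 0x14a2
  top 5b → 0x2 → addi [RI]
  rd@[10:7]=0x9 ⇒ r9
  imm@[6:0]=0x22 ⇒ #34

addi r9, #34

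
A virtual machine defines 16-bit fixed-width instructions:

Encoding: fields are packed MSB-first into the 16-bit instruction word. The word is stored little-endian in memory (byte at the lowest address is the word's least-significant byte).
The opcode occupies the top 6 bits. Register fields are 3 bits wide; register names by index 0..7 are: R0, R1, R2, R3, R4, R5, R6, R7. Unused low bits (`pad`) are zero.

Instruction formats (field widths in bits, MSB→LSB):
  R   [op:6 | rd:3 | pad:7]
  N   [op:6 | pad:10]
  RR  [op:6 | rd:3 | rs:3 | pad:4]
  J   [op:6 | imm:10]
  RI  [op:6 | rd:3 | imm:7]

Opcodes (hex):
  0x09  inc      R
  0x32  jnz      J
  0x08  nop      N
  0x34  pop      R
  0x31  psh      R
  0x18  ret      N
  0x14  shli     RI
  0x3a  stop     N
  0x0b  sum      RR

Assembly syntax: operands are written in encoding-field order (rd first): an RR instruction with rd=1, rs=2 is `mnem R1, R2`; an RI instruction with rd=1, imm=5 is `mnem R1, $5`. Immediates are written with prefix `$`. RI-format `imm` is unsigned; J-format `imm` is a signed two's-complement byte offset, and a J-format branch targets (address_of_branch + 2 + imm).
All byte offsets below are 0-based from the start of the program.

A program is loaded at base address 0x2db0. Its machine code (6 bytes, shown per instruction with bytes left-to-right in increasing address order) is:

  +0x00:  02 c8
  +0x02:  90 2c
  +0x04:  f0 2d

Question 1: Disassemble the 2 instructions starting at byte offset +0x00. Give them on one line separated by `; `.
jnz $2; sum R1, R1

[00] 02 c8 → 0xc802
  opcode bits[15:10]=0x32: jnz/J
  [9:0] imm=2 = $2
[02] 90 2c → 0x2c90
  opcode bits[15:10]=0xb: sum/RR
  [9:7] rd=1 = R1
  [6:4] rs=1 = R1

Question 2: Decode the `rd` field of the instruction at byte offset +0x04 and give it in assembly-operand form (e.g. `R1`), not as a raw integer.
[04] f0 2d → 0x2df0
  opcode bits[15:10]=0xb: sum/RR
  [9:7] rd=3 = R3
  [6:4] rs=7 = R7

R3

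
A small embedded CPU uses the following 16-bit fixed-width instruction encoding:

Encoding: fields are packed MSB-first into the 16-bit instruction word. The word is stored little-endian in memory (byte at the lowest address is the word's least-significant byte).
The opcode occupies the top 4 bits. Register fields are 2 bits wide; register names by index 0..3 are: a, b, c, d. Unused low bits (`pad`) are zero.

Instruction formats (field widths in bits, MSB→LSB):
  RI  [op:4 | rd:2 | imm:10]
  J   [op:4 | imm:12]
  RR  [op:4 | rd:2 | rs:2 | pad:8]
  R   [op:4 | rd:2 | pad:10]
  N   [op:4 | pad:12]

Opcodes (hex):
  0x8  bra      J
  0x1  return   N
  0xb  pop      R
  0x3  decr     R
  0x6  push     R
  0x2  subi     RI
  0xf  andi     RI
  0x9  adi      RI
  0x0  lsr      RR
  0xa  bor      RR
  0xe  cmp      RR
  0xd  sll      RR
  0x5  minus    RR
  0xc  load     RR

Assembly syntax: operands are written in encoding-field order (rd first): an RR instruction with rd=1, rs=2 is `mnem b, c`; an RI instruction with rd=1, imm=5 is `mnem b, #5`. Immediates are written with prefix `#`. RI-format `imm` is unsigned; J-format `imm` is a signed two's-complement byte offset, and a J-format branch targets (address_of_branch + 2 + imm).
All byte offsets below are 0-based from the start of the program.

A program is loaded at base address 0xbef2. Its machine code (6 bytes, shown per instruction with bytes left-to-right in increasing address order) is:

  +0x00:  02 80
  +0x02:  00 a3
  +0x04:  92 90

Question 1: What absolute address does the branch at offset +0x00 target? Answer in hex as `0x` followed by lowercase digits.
0xbef6

+0x00: 02 80 ⇒ word 0x8002 (little)
  top 4b → 0x8 → bra [J]
  imm: (w>>0)&0xfff=0x2 → #2
  target = base 0xbef2 + off 0x00 + 2 + imm 2 = 0xbef6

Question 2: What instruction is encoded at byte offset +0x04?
adi a, #146

off 0x04: read 92 90 as little → 0x9092
  top 4b → 0x9 → adi [RI]
  rd: (w>>10)&0x3=0x0 → a
  imm: (w>>0)&0x3ff=0x92 → #146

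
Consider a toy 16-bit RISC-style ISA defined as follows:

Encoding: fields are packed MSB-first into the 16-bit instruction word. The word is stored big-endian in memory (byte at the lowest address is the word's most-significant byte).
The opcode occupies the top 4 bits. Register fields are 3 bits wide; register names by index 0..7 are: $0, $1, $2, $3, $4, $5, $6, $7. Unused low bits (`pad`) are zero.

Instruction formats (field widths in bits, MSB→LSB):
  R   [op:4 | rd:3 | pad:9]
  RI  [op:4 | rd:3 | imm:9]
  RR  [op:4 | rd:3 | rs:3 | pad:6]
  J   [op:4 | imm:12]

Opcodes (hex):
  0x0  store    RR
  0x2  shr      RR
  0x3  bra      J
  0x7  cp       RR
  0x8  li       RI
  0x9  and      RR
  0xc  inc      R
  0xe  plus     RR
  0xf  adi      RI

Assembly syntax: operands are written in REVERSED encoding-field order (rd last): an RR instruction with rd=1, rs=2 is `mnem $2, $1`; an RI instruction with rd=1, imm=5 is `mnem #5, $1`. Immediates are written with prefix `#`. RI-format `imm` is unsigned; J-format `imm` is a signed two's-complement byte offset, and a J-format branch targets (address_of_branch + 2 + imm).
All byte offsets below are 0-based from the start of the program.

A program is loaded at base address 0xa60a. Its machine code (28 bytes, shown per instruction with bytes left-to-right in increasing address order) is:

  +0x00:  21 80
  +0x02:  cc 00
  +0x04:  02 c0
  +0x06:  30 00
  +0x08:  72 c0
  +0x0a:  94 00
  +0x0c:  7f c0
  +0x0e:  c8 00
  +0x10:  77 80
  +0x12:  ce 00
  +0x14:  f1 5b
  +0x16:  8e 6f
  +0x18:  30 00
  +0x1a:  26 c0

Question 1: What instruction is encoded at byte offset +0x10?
cp $6, $3

+0x10: 77 80 ⇒ word 0x7780 (big)
  opcode bits[15:12]=0x7: cp/RR
  [11:9] rd=3 = $3
  [8:6] rs=6 = $6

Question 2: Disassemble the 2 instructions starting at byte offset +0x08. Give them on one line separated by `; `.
off 0x08: read 72 c0 as big → 0x72c0
  top 4b → 0x7 → cp [RR]
  [11:9] rd=1 = $1
  [8:6] rs=3 = $3
off 0x0a: read 94 00 as big → 0x9400
  top 4b → 0x9 → and [RR]
  [11:9] rd=2 = $2
  [8:6] rs=0 = $0

cp $3, $1; and $0, $2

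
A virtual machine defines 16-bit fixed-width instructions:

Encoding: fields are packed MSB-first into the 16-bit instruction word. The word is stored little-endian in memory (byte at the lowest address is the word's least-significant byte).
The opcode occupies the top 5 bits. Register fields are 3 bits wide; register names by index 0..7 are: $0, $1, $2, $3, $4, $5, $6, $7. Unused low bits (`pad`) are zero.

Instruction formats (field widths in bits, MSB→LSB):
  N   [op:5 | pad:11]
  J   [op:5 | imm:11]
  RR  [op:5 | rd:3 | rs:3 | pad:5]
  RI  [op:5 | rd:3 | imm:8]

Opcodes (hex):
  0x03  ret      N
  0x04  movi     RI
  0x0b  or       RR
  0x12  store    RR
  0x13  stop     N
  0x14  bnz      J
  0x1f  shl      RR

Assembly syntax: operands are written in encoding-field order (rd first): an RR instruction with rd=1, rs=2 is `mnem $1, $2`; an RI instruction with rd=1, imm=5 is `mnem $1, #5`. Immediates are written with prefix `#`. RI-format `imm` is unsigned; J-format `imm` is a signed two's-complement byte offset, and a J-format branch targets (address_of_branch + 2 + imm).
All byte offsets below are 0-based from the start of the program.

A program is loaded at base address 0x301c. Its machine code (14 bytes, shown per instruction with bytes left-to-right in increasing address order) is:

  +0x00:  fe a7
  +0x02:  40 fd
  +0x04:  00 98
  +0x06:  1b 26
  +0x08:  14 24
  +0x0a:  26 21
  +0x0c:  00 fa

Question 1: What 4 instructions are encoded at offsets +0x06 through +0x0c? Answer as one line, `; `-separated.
movi $6, #27; movi $4, #20; movi $1, #38; shl $2, $0

+0x06: 1b 26 ⇒ word 0x261b (little)
  top 5b → 0x4 → movi [RI]
  [10:8] rd=6 = $6
  [7:0] imm=27 = #27
+0x08: 14 24 ⇒ word 0x2414 (little)
  top 5b → 0x4 → movi [RI]
  [10:8] rd=4 = $4
  [7:0] imm=20 = #20
+0x0a: 26 21 ⇒ word 0x2126 (little)
  top 5b → 0x4 → movi [RI]
  [10:8] rd=1 = $1
  [7:0] imm=38 = #38
+0x0c: 00 fa ⇒ word 0xfa00 (little)
  top 5b → 0x1f → shl [RR]
  [10:8] rd=2 = $2
  [7:5] rs=0 = $0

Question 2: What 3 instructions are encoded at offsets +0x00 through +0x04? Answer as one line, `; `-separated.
bnz #-2; shl $5, $2; stop

[00] fe a7 → 0xa7fe
  opcode bits[15:11]=0x14: bnz/J
  [10:0] imm=2046 (s11→-2) = #-2
[02] 40 fd → 0xfd40
  opcode bits[15:11]=0x1f: shl/RR
  [10:8] rd=5 = $5
  [7:5] rs=2 = $2
[04] 00 98 → 0x9800
  opcode bits[15:11]=0x13: stop/N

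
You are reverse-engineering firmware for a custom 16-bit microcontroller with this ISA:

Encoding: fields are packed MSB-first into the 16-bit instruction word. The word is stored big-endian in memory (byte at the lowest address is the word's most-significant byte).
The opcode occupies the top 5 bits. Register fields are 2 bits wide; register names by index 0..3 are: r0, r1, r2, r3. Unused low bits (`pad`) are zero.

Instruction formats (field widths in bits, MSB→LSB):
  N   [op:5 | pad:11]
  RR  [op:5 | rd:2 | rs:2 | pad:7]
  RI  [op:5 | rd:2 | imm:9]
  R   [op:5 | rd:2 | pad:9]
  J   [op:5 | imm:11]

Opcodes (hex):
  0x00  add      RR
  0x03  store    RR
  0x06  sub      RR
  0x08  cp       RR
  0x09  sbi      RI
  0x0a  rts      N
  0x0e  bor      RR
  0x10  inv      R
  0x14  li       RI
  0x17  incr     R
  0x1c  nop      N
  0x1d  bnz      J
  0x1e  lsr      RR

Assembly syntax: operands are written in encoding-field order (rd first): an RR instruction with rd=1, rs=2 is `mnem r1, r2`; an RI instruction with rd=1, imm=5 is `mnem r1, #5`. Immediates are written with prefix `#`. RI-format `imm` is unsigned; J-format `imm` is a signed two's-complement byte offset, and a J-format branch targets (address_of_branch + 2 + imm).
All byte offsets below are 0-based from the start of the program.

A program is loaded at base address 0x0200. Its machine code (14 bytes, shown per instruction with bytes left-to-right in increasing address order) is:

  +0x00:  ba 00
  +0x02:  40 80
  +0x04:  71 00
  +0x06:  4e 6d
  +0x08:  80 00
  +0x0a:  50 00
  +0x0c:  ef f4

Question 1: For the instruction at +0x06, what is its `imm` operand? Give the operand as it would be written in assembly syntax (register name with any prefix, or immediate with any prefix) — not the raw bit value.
+0x06: 4e 6d ⇒ word 0x4e6d (big)
  opcode bits[15:11]=0x9: sbi/RI
  rd: (w>>9)&0x3=0x3 → r3
  imm: (w>>0)&0x1ff=0x6d → #109

#109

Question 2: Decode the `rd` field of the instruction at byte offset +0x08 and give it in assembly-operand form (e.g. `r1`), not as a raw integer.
r0

off 0x08: read 80 00 as big → 0x8000
  opcode bits[15:11]=0x10: inv/R
  rd@[10:9]=0x0 ⇒ r0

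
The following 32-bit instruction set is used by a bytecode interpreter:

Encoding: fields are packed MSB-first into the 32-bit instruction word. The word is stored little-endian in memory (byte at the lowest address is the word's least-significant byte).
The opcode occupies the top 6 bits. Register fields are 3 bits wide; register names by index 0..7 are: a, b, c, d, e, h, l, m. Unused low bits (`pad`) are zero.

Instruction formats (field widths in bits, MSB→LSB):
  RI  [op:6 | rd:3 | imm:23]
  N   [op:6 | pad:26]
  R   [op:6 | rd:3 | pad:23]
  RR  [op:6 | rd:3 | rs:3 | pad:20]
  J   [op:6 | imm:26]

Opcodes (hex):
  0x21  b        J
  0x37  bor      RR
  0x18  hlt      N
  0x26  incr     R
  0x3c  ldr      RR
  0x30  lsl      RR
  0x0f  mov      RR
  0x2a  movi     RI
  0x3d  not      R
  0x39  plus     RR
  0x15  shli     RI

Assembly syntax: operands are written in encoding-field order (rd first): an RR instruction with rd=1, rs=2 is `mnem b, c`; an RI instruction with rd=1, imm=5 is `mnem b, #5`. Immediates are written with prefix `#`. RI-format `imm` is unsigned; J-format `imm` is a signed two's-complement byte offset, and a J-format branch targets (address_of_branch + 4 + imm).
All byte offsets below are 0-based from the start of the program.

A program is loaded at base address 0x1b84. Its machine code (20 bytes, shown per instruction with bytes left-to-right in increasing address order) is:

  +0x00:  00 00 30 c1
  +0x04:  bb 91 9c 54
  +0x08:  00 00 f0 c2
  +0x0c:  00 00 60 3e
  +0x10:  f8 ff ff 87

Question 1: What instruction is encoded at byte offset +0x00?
lsl c, d

off 0x00: read 00 00 30 c1 as little → 0xc1300000
  op=0xc1300000>>26=0x30 ⇒ lsl (RR)
  [25:23] rd=2 = c
  [22:20] rs=3 = d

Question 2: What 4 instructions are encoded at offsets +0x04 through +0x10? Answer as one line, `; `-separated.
shli b, #1872315; lsl h, m; mov e, l; b #-8

@+04  little-endian(bb 91 9c 54) = 0x549c91bb
  top 6b → 0x15 → shli [RI]
  rd: (w>>23)&0x7=0x1 → b
  imm: (w>>0)&0x7fffff=0x1c91bb → #1872315
@+08  little-endian(00 00 f0 c2) = 0xc2f00000
  top 6b → 0x30 → lsl [RR]
  rd: (w>>23)&0x7=0x5 → h
  rs: (w>>20)&0x7=0x7 → m
@+0c  little-endian(00 00 60 3e) = 0x3e600000
  top 6b → 0xf → mov [RR]
  rd: (w>>23)&0x7=0x4 → e
  rs: (w>>20)&0x7=0x6 → l
@+10  little-endian(f8 ff ff 87) = 0x87fffff8
  top 6b → 0x21 → b [J]
  imm: (w>>0)&0x3ffffff=0x3fffff8 (s26→-8) → #-8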